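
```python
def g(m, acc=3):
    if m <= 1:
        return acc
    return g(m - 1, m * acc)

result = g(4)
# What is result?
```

Accumulator trace (n, acc): (4, 3) -> (3, 12) -> (2, 36) -> (1, 72) -> return 72

Answer: 72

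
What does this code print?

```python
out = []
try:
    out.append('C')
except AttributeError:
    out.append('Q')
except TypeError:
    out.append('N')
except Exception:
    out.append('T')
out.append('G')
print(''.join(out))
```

Execution trace: 'C' (try body, no exception) → 'G' (after the try/except). Output: CG

Answer: CG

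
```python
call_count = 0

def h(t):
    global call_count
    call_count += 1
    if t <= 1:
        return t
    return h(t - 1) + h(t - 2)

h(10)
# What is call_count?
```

Calls(t) = 1 + Calls(t-1) + Calls(t-2); Calls(0)=Calls(1)=1. For t=10 this gives 177.

Answer: 177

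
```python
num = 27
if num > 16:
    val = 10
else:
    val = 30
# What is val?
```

Trace:
`num = 27` → num = 27
`if num > 16: ...` → num > 16 is True → val = 10
So val = 10

Answer: 10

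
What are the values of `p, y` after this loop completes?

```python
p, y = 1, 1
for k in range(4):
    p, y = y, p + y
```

Fibonacci: after 4 iterations
`p, y` takes the values: (1, 1) → (1, 2) → (2, 3) → (3, 5) → (5, 8)

Answer: 5, 8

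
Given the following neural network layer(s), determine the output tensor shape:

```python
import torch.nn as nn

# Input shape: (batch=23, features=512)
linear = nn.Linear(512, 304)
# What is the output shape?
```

Input: (23, 512) -> Output: (23, 304)

Answer: (23, 304)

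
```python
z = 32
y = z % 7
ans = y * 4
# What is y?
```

Trace:
`z = 32` → z = 32
`y = z % 7` → y = 4
`ans = y * 4` → ans = 16
So y = 4

Answer: 4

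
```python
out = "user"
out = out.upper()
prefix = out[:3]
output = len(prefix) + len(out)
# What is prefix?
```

Trace:
`out = "user"` → out = 'user'
`out = out.upper()` → out = 'USER'
`prefix = out[:3]` → prefix = 'USE'
`output = len(prefix) + len(out)` → output = 7
So prefix = 'USE'

Answer: 'USE'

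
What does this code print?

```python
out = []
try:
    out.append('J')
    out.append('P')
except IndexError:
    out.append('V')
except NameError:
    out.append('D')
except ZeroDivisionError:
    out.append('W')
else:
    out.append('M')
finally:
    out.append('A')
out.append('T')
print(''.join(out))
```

Execution trace: 'J' (try body) → 'P' (try body, no exception) → 'M' (else) → 'A' (finally) → 'T' (after the try/except). Output: JPMAT

Answer: JPMAT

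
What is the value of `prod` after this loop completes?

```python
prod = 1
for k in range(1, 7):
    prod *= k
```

6! = 720
`prod` takes the values: 1 → 2 → 6 → 24 → 120 → 720

Answer: 720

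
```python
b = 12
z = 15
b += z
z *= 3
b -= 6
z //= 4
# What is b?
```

Trace:
`b = 12` → b = 12
`z = 15` → z = 15
`b += z` → b = 27
`z *= 3` → z = 45
`b -= 6` → b = 21
`z //= 4` → z = 11
So b = 21

Answer: 21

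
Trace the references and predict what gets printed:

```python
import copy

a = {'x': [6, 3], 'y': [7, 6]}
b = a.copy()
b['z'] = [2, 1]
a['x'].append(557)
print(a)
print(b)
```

Key concept: shallow copy of dict with mutable values.
Step by step:
`a = {'x': [6, 3], 'y': [7, 6]}` → a = {'x': [6, 3], 'y': [7, 6]}
`b = a.copy()` → b = {'x': [6, 3], 'y': [7, 6]}
`b['z'] = [2, 1]` → b = {'x': [6, 3], 'y': [7, 6], 'z': [2, 1]}
`a['x'].append(557)` → a = {'x': [6, 3, 557], 'y': [7, 6]}; b = {'x': [6, 3, 557], 'y': [7, 6], 'z': [2, 1]}
`print(a)` → prints {'x': [6, 3, 557], 'y': [7, 6]}
`print(b)` → prints {'x': [6, 3, 557], 'y': [7, 6], 'z': [2, 1]}

Answer:
{'x': [6, 3, 557], 'y': [7, 6]}
{'x': [6, 3, 557], 'y': [7, 6], 'z': [2, 1]}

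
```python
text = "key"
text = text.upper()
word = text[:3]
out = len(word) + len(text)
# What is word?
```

Trace:
`text = "key"` → text = 'key'
`text = text.upper()` → text = 'KEY'
`word = text[:3]` → word = 'KEY'
`out = len(word) + len(text)` → out = 6
So word = 'KEY'

Answer: 'KEY'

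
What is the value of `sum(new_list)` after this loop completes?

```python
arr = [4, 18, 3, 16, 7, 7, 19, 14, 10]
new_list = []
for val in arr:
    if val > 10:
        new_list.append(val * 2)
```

Sum of doubled values > 10
`new_list` takes the values: [] → [36] → [36, 32] → [36, 32, 38] → [36, 32, 38, 28]
So `sum(new_list)` = 134

Answer: 134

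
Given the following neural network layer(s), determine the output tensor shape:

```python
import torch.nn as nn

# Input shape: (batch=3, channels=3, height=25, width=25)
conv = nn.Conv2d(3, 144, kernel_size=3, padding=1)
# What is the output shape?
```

Input: (3, 3, 25, 25) -> Output: (3, 144, 25, 25)

Answer: (3, 144, 25, 25)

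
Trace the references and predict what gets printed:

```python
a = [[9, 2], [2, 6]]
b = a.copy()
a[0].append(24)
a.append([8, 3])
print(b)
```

Key concept: shallow copy with nested lists.
Step by step:
`a = [[9, 2], [2, 6]]` → a = [[9, 2], [2, 6]]
`b = a.copy()` → b = [[9, 2], [2, 6]]
`a[0].append(24)` → a = [[9, 2, 24], [2, 6]]; b = [[9, 2, 24], [2, 6]]
`a.append([8, 3])` → a = [[9, 2, 24], [2, 6], [8, 3]]
`print(b)` → prints [[9, 2, 24], [2, 6]]

Answer: [[9, 2, 24], [2, 6]]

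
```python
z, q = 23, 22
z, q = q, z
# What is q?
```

Trace:
`z, q = 23, 22` → z = 23; q = 22
`z, q = q, z` → z = 22; q = 23
So q = 23

Answer: 23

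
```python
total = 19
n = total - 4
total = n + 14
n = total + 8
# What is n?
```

Trace:
`total = 19` → total = 19
`n = total - 4` → n = 15
`total = n + 14` → total = 29
`n = total + 8` → n = 37
So n = 37

Answer: 37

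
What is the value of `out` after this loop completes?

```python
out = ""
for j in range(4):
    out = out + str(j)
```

Concatenate digits 0 to 3
`out` takes the values: "" → "0" → "01" → "012" → "0123"

Answer: "0123"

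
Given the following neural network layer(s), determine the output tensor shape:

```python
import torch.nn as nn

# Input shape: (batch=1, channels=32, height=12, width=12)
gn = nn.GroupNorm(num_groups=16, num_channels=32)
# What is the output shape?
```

Input: (1, 32, 12, 12) -> Output: (1, 32, 12, 12)

Answer: (1, 32, 12, 12)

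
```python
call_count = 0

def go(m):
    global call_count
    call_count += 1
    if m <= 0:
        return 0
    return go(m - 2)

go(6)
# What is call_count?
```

Linear recursion stepping by 2: 4 calls from m=6 down to ≤0.

Answer: 4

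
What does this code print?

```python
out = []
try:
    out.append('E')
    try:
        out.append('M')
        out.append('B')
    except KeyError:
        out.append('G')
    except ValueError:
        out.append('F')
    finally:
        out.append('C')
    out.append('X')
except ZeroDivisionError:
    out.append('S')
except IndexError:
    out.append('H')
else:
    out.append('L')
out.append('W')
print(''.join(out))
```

Execution trace: 'E' (try body) → 'M' (inner try body) → 'B' (inner try body, no exception) → 'C' (inner finally) → 'X' (try body, no exception) → 'L' (else) → 'W' (after the try/except). Output: EMBCXLW

Answer: EMBCXLW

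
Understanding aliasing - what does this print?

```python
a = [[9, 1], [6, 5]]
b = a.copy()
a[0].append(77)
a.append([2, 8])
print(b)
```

Key concept: shallow copy with nested lists.
Step by step:
`a = [[9, 1], [6, 5]]` → a = [[9, 1], [6, 5]]
`b = a.copy()` → b = [[9, 1], [6, 5]]
`a[0].append(77)` → a = [[9, 1, 77], [6, 5]]; b = [[9, 1, 77], [6, 5]]
`a.append([2, 8])` → a = [[9, 1, 77], [6, 5], [2, 8]]
`print(b)` → prints [[9, 1, 77], [6, 5]]

Answer: [[9, 1, 77], [6, 5]]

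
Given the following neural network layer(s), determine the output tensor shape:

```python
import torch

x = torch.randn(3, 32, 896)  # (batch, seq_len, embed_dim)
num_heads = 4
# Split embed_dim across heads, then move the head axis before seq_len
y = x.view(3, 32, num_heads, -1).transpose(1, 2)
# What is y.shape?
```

Input: (3, 32, 896) -> head_dim = 896 // 4 = 224; after view: (3, 32, 4, 224) -> after transpose(1, 2): (3, 4, 32, 224) -> Output: (3, 4, 32, 224)

Answer: (3, 4, 32, 224)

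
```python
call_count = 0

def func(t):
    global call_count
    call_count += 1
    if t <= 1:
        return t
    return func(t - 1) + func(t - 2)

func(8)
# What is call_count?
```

Calls(t) = 1 + Calls(t-1) + Calls(t-2); Calls(0)=Calls(1)=1. For t=8 this gives 67.

Answer: 67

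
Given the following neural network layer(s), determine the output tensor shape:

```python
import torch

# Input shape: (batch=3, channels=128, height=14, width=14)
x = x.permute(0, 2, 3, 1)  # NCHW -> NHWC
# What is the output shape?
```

Input: (3, 128, 14, 14) -> Output: (3, 14, 14, 128)

Answer: (3, 14, 14, 128)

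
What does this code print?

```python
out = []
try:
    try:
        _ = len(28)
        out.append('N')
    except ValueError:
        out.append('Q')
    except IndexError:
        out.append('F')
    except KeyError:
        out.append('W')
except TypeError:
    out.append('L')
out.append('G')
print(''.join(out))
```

Execution trace: 'L' (outer except TypeError) → 'G' (after the try/except). Output: LG

Answer: LG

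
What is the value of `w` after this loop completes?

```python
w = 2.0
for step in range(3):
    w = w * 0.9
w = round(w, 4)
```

Exponential decay: 2.0 * 0.9^3
`w` takes the values: 2.0 → 1.8 → 1.62 → 1.458

Answer: 1.458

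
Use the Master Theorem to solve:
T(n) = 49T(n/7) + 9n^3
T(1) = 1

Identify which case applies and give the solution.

a=49, b=7, f(n)=9n^3. log_7(49) = 2. Since c=3 > 2 and the regularity condition holds (49(n/7)^3 = (49/7^3)n^3 with 49/7^3 < 1), Case 3 applies: T(n) = Θ(f(n)) = O(n^3).

Answer: O(n^3) - Case 3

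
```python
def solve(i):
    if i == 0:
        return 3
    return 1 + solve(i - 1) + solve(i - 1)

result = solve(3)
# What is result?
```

solve(i) = 1 + 2·solve(i-1), solve(0)=3. Closed form: (3+1)·2^3 - 1 = 31.

Answer: 31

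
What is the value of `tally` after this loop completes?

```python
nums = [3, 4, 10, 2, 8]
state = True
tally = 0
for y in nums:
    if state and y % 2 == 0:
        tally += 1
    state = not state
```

Count even values at even positions
`tally` takes the values: 0 → 1 → 2

Answer: 2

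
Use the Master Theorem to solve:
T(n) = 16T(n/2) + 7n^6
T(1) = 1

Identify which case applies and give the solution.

a=16, b=2, f(n)=7n^6. log_2(16) = 4. Since c=6 > 4 and the regularity condition holds (16(n/2)^6 = (16/2^6)n^6 with 16/2^6 < 1), Case 3 applies: T(n) = Θ(f(n)) = O(n^6).

Answer: O(n^6) - Case 3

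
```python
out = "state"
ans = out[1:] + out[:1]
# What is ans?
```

Trace:
`out = "state"` → out = 'state'
`ans = out[1:] + out[:1]` → ans = 'tates'
So ans = 'tates'

Answer: 'tates'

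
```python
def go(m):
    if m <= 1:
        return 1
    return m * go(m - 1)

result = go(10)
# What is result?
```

go(10) = 10 * 9 * 8 * 7 * 6 * 5 * 4 * 3 * 2 * 1 = 3628800

Answer: 3628800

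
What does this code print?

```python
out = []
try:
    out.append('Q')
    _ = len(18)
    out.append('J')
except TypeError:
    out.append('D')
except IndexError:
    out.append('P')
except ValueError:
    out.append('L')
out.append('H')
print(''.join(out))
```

Execution trace: 'Q' (try body) → 'D' (except TypeError) → 'H' (after the try/except). Output: QDH

Answer: QDH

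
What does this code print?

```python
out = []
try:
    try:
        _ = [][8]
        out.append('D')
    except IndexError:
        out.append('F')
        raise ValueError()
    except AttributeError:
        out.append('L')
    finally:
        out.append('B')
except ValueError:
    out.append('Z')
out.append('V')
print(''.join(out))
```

Execution trace: 'F' (inner except IndexError) → 'B' (inner finally) → 'Z' (outer except ValueError) → 'V' (after the try/except). Output: FBZV

Answer: FBZV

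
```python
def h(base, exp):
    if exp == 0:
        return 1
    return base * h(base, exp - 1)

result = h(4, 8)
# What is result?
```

h(4, 8) = 4 * 4 * 4 * 4 * 4 * 4 * 4 * 4 = 65536

Answer: 65536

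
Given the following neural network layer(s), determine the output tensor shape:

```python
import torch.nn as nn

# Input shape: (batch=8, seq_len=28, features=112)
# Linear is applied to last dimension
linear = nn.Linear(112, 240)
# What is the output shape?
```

Input: (8, 28, 112) -> Output: (8, 28, 240)

Answer: (8, 28, 240)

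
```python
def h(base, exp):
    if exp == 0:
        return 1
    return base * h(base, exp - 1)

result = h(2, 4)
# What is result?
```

h(2, 4) = 2 * 2 * 2 * 2 = 16

Answer: 16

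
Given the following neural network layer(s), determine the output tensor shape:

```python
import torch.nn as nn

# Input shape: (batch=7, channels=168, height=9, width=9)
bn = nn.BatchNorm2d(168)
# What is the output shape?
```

Input: (7, 168, 9, 9) -> Output: (7, 168, 9, 9)

Answer: (7, 168, 9, 9)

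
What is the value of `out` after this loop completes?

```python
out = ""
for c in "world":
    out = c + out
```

Reverse 'world'
`out` takes the values: "" → "w" → "ow" → "row" → "lrow" → "dlrow"

Answer: "dlrow"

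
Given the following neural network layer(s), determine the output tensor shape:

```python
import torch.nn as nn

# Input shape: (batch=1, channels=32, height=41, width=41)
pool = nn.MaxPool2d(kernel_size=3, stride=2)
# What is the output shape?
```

Input: (1, 32, 41, 41) -> Output: (1, 32, 20, 20)

Answer: (1, 32, 20, 20)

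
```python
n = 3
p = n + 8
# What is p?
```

Trace:
`n = 3` → n = 3
`p = n + 8` → p = 11
So p = 11

Answer: 11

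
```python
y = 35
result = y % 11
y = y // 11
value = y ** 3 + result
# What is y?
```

Trace:
`y = 35` → y = 35
`result = y % 11` → result = 2
`y = y // 11` → y = 3
`value = y ** 3 + result` → value = 29
So y = 3

Answer: 3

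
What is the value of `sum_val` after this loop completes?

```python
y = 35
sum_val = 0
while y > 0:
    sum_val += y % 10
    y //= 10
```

Sum digits of 35
`sum_val` takes the values: 0 → 5 → 8

Answer: 8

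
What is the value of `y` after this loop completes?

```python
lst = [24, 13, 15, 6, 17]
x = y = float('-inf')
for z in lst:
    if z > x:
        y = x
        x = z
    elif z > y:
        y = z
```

Second largest (with repeats) in [24, 13, 15, 6, 17]
`y` takes the values: -inf → 13 → 15 → 17

Answer: 17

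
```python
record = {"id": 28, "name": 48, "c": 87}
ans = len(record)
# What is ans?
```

Trace:
`record = {"id": 28, "name": 48, "c": 87}` → record = {'id': 28, 'name': 48, 'c': 87}
`ans = len(record)` → ans = 3
So ans = 3

Answer: 3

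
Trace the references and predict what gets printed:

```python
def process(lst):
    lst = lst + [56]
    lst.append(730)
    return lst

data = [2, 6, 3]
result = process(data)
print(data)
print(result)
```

Key concept: rebinding parameter vs mutation.
Step by step:
`data = [2, 6, 3]` → data = [2, 6, 3]
`result = process(data)` → result = [2, 6, 3, 56, 730]
`print(data)` → prints [2, 6, 3]
`print(result)` → prints [2, 6, 3, 56, 730]

Answer:
[2, 6, 3]
[2, 6, 3, 56, 730]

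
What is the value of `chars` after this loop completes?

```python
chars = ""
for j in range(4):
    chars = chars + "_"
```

Repeat '_' 4 times
`chars` takes the values: "" → "_" → "__" → "___" → "____"

Answer: "____"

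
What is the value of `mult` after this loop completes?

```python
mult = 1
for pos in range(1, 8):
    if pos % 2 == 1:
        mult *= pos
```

Product of odd numbers 1 to 7
`mult` takes the values: 1 → 3 → 15 → 105

Answer: 105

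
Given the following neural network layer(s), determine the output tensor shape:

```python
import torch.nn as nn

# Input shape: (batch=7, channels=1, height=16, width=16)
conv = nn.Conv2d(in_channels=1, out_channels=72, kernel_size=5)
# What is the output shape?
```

Input: (7, 1, 16, 16) -> Output: (7, 72, 12, 12)

Answer: (7, 72, 12, 12)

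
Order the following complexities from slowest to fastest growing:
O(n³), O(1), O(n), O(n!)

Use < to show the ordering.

Ordered by growth rate: O(1) < O(n) < O(n³) < O(n!)

Answer: O(1) < O(n) < O(n³) < O(n!)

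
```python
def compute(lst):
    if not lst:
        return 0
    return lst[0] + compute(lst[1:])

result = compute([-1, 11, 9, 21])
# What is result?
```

(-1) + 11 + 9 + 21 + 0 = 40

Answer: 40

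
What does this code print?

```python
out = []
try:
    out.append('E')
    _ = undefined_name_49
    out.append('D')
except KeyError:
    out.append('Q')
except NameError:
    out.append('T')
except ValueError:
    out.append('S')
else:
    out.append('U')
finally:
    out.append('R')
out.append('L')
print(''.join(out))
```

Execution trace: 'E' (try body) → 'T' (except NameError) → 'R' (finally) → 'L' (after the try/except). Output: ETRL

Answer: ETRL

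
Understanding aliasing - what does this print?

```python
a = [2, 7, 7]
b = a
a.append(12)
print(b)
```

Key concept: basic list aliasing.
Step by step:
`a = [2, 7, 7]` → a = [2, 7, 7]
`b = a` → b = [2, 7, 7] (same object as a)
`a.append(12)` → a = [2, 7, 7, 12] (same object as b); b = [2, 7, 7, 12] (same object as a)
`print(b)` → prints [2, 7, 7, 12]

Answer: [2, 7, 7, 12]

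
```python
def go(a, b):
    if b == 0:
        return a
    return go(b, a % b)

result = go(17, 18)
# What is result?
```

go(17, 18) -> go(18, 17) -> go(17, 1) -> go(1, 0) -> 1

Answer: 1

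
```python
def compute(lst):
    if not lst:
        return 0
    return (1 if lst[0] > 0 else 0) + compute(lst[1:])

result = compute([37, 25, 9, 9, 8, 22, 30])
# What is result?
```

Count of positive elements in [37, 25, 9, 9, 8, 22, 30] = 7

Answer: 7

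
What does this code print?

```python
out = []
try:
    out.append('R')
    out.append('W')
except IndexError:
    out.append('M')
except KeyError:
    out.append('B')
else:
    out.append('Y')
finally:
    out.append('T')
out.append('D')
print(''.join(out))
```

Execution trace: 'R' (try body) → 'W' (try body, no exception) → 'Y' (else) → 'T' (finally) → 'D' (after the try/except). Output: RWYTD

Answer: RWYTD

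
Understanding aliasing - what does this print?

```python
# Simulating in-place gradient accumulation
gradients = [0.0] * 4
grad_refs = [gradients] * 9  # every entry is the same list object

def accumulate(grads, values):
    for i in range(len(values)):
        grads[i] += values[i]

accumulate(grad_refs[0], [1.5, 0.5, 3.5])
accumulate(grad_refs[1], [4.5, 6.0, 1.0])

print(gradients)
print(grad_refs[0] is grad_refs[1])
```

Key concept: gradient accumulation aliasing.
Step by step:
`gradients = [0.0] * 4` → gradients = [0.0, 0.0, 0.0, 0.0]
`grad_refs = [gradients] * 9` → grad_refs = [[0.0, 0.0, 0.0, 0.0], [0.0, 0.0, 0.0, 0.0], [0.0, 0.0, 0.0, 0.0], [0.0, 0.0, 0.0, 0.0], [0.0, 0.0, 0.0, 0.0], [0.0, 0.0, 0.0, 0.0], [0.0, 0.0, 0.0, 0.0], [0.0, 0.0, 0.0, 0.0], [0.0, 0.0, 0.0, 0.0]]
`accumulate(grad_refs[0], [1.5, 0.5, 3.5])` → gradients = [1.5, 0.5, 3.5, 0.0]; grad_refs = [[1.5, 0.5, 3.5, 0.0], [1.5, 0.5, 3.5, 0.0], [1.5, 0.5, 3.5, 0.0], [1.5, 0.5, 3.5, 0.0], [1.5, 0.5, 3.5, 0.0], [1.5, 0.5, 3.5, 0.0], [1.5, 0.5, 3.5, 0.0], [1.5, 0.5, 3.5, 0.0], [1.5, 0.5, 3.5, 0.0]]
`accumulate(grad_refs[1], [4.5, 6.0, 1.0])` → gradients = [6.0, 6.5, 4.5, 0.0]; grad_refs = [[6.0, 6.5, 4.5, 0.0], [6.0, 6.5, 4.5, 0.0], [6.0, 6.5, 4.5, 0.0], [6.0, 6.5, 4.5, 0.0], [6.0, 6.5, 4.5, 0.0], [6.0, 6.5, 4.5, 0.0], [6.0, 6.5, 4.5, 0.0], [6.0, 6.5, 4.5, 0.0], [6.0, 6.5, 4.5, 0.0]]
`print(gradients)` → prints [6.0, 6.5, 4.5, 0.0]
`print(grad_refs[0] is grad_refs[1])` → prints True

Answer:
[6.0, 6.5, 4.5, 0.0]
True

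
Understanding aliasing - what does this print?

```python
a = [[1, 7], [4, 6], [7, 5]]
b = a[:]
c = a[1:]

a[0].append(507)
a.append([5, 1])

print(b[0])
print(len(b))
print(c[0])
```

Key concept: slice with nested mutation.
Step by step:
`a = [[1, 7], [4, 6], [7, 5]]` → a = [[1, 7], [4, 6], [7, 5]]
`b = a[:]` → b = [[1, 7], [4, 6], [7, 5]]
`c = a[1:]` → c = [[4, 6], [7, 5]]
`a[0].append(507)` → a = [[1, 7, 507], [4, 6], [7, 5]]; b = [[1, 7, 507], [4, 6], [7, 5]]
`a.append([5, 1])` → a = [[1, 7, 507], [4, 6], [7, 5], [5, 1]]
`print(b[0])` → prints [1, 7, 507]
`print(len(b))` → prints 3
`print(c[0])` → prints [4, 6]

Answer:
[1, 7, 507]
3
[4, 6]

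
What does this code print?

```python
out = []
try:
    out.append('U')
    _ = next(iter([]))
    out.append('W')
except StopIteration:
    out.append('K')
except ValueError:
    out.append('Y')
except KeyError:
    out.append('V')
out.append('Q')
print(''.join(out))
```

Execution trace: 'U' (try body) → 'K' (except StopIteration) → 'Q' (after the try/except). Output: UKQ

Answer: UKQ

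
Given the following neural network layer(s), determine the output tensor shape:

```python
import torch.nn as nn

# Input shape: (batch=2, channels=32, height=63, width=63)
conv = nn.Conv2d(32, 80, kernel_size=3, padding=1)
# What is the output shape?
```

Input: (2, 32, 63, 63) -> Output: (2, 80, 63, 63)

Answer: (2, 80, 63, 63)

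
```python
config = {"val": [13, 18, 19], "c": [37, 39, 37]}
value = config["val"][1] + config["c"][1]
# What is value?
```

Trace:
`config = {"val": [13, 18, 19], "c": [37, 39, 37]}` → config = {'val': [13, 18, 19], 'c': [37, 39, 37]}
`value = config["val"][1] + config["c"][1]` → value = 57
So value = 57

Answer: 57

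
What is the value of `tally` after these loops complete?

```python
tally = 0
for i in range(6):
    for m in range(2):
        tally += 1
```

6 * 2 = 12
`tally` takes the values: 0 → 1 → 2 → 3 → 4 → 5 → 6 → 7 → 8 → 9 → 10 → 11 → 12

Answer: 12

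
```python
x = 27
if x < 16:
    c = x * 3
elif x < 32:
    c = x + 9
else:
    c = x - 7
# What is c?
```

Trace:
`x = 27` → x = 27
`if x < 16: ...` → x < 16 is False, x < 32 is True → c = 36
So c = 36

Answer: 36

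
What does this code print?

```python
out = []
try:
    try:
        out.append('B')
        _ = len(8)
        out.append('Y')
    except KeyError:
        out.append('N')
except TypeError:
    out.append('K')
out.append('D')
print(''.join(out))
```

Execution trace: 'B' (try body) → 'K' (outer except TypeError) → 'D' (after the try/except). Output: BKD

Answer: BKD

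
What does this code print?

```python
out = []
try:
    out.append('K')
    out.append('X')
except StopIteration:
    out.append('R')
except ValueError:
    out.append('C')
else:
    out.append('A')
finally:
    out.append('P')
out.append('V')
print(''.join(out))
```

Execution trace: 'K' (try body) → 'X' (try body, no exception) → 'A' (else) → 'P' (finally) → 'V' (after the try/except). Output: KXAPV

Answer: KXAPV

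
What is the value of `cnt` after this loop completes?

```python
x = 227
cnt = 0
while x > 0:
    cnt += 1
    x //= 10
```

Count digits by repeated division by 10
`cnt` takes the values: 0 → 1 → 2 → 3

Answer: 3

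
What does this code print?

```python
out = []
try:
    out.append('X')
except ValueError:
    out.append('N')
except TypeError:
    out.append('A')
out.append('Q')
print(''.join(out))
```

Execution trace: 'X' (try body, no exception) → 'Q' (after the try/except). Output: XQ

Answer: XQ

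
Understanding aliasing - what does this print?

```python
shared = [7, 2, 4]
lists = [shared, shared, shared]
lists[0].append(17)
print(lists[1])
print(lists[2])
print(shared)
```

Key concept: list of same reference.
Step by step:
`shared = [7, 2, 4]` → shared = [7, 2, 4]
`lists = [shared, shared, shared]` → lists = [[7, 2, 4], [7, 2, 4], [7, 2, 4]]
`lists[0].append(17)` → shared = [7, 2, 4, 17]; lists = [[7, 2, 4, 17], [7, 2, 4, 17], [7, 2, 4, 17]]
`print(lists[1])` → prints [7, 2, 4, 17]
`print(lists[2])` → prints [7, 2, 4, 17]
`print(shared)` → prints [7, 2, 4, 17]

Answer:
[7, 2, 4, 17]
[7, 2, 4, 17]
[7, 2, 4, 17]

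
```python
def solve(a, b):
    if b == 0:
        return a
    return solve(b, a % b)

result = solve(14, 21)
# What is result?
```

solve(14, 21) -> solve(21, 14) -> solve(14, 7) -> solve(7, 0) -> 7

Answer: 7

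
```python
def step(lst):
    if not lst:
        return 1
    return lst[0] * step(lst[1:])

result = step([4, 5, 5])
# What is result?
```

Product over [4, 5, 5] = 4 * 5 * 5 = 100

Answer: 100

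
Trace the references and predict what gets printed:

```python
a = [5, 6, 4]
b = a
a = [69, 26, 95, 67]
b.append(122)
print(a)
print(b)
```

Key concept: rebinding vs mutation: a is rebound to a new list, b still points at the original.
Step by step:
`a = [5, 6, 4]` → a = [5, 6, 4]
`b = a` → b = [5, 6, 4] (same object as a)
`a = [69, 26, 95, 67]` → a = [69, 26, 95, 67]
`b.append(122)` → b = [5, 6, 4, 122]
`print(a)` → prints [69, 26, 95, 67]
`print(b)` → prints [5, 6, 4, 122]

Answer:
[69, 26, 95, 67]
[5, 6, 4, 122]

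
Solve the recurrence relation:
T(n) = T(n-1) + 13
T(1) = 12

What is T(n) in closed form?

Unrolling: T(n) = T(1) + 13·(n-1) = 12 + 13(n-1) = 13n - 1.

Answer: T(n) = 13n - 1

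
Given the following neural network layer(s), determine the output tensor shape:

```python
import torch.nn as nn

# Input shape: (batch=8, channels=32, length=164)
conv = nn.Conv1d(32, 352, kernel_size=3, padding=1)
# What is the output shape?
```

Input: (8, 32, 164) -> Output: (8, 352, 164)

Answer: (8, 352, 164)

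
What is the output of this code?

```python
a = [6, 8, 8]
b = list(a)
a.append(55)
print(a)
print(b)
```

Key concept: list() constructor creates copy.
Step by step:
`a = [6, 8, 8]` → a = [6, 8, 8]
`b = list(a)` → b = [6, 8, 8]
`a.append(55)` → a = [6, 8, 8, 55]
`print(a)` → prints [6, 8, 8, 55]
`print(b)` → prints [6, 8, 8]

Answer:
[6, 8, 8, 55]
[6, 8, 8]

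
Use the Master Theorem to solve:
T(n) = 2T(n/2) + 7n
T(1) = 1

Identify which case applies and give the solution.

a=2, b=2, f(n)=7n. log_2(2) = 1. Since c=1 = 1, Case 2 applies: T(n) = Θ(n^log_b(a) · log n) = O(n log n).

Answer: O(n log n) - Case 2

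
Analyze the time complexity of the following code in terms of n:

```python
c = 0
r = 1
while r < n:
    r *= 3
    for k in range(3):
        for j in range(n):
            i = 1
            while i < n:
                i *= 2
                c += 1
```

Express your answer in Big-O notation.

Each loop level contributes: log n × 1 × n × log n. Multiplying the contributions gives O(n log² n).

Answer: O(n log² n)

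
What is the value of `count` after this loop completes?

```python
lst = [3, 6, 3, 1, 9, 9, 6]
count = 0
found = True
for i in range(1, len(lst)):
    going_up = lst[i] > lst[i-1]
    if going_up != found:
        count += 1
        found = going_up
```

Count direction changes in [3, 6, 3, 1, 9, 9, 6]
`count` takes the values: 0 → 1 → 2 → 3

Answer: 3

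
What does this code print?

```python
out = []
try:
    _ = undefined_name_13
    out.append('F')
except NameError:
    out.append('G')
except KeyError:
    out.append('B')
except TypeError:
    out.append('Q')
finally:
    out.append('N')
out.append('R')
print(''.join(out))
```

Execution trace: 'G' (except NameError) → 'N' (finally) → 'R' (after the try/except). Output: GNR

Answer: GNR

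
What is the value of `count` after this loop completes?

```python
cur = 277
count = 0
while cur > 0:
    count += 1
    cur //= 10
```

Count digits by repeated division by 10
`count` takes the values: 0 → 1 → 2 → 3

Answer: 3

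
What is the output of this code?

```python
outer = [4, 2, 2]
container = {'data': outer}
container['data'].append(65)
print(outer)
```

Key concept: dict holds reference to list.
Step by step:
`outer = [4, 2, 2]` → outer = [4, 2, 2]
`container = {'data': outer}` → container = {'data': [4, 2, 2]}
`container['data'].append(65)` → outer = [4, 2, 2, 65]; container = {'data': [4, 2, 2, 65]}
`print(outer)` → prints [4, 2, 2, 65]

Answer: [4, 2, 2, 65]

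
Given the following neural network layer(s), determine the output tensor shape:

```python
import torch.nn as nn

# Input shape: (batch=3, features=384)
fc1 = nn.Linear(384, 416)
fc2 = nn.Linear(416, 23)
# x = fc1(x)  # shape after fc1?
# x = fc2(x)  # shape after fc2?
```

Input: (3, 384) -> after fc1: (3, 416) -> Output: (3, 23)

Answer: (3, 23)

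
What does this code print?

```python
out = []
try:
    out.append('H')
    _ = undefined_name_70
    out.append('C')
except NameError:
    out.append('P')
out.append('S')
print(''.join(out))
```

Execution trace: 'H' (try body) → 'P' (except NameError) → 'S' (after the try/except). Output: HPS

Answer: HPS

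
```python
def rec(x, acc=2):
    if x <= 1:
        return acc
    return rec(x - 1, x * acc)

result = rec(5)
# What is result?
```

Accumulator trace (n, acc): (5, 2) -> (4, 10) -> (3, 40) -> (2, 120) -> (1, 240) -> return 240

Answer: 240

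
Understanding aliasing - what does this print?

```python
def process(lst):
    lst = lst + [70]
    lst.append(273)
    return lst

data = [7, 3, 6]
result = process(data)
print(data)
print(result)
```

Key concept: rebinding parameter vs mutation.
Step by step:
`data = [7, 3, 6]` → data = [7, 3, 6]
`result = process(data)` → result = [7, 3, 6, 70, 273]
`print(data)` → prints [7, 3, 6]
`print(result)` → prints [7, 3, 6, 70, 273]

Answer:
[7, 3, 6]
[7, 3, 6, 70, 273]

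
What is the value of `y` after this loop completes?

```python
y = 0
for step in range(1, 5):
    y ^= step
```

XOR of 1 to 4
`y` takes the values: 0 → 1 → 3 → 0 → 4

Answer: 4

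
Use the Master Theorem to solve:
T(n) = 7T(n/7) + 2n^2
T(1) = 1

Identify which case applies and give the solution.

a=7, b=7, f(n)=2n^2. log_7(7) = 1. Since c=2 > 1 and the regularity condition holds (7(n/7)^2 = (7/7^2)n^2 with 7/7^2 < 1), Case 3 applies: T(n) = Θ(f(n)) = O(n^2).

Answer: O(n^2) - Case 3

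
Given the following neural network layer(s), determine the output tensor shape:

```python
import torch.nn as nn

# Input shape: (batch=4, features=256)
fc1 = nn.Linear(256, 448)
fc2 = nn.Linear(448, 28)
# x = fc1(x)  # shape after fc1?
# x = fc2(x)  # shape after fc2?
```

Input: (4, 256) -> after fc1: (4, 448) -> Output: (4, 28)

Answer: (4, 28)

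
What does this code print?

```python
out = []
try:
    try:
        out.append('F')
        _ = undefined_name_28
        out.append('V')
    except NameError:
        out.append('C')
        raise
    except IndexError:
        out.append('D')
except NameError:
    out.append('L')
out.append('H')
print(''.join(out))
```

Execution trace: 'F' (inner try body) → 'C' (inner except NameError) → 'L' (outer except NameError) → 'H' (after the try/except). Output: FCLH

Answer: FCLH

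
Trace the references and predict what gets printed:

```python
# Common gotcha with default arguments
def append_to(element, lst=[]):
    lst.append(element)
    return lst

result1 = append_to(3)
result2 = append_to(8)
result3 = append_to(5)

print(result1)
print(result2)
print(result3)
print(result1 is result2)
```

Key concept: mutable default argument gotcha.
Step by step:
`result1 = append_to(3)` → result1 = [3]
`result2 = append_to(8)` → result1 = [3, 8] (same object as result2); result2 = [3, 8] (same object as result1)
`result3 = append_to(5)` → result1 = [3, 8, 5] (same object as result2, result3); result2 = [3, 8, 5] (same object as result1, result3); result3 = [3, 8, 5] (same object as result1, result2)
`print(result1)` → prints [3, 8, 5]
`print(result2)` → prints [3, 8, 5]
`print(result3)` → prints [3, 8, 5]
`print(result1 is result2)` → prints True

Answer:
[3, 8, 5]
[3, 8, 5]
[3, 8, 5]
True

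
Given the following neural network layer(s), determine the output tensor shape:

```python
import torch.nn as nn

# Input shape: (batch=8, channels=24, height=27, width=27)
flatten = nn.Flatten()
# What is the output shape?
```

Input: (8, 24, 27, 27) -> Output: (8, 17496)

Answer: (8, 17496)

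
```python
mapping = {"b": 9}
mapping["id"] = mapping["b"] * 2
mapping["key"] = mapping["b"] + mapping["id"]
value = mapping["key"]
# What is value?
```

Trace:
`mapping = {"b": 9}` → mapping = {'b': 9}
`mapping["id"] = mapping["b"] * 2` → mapping = {'b': 9, 'id': 18}
`mapping["key"] = mapping["b"] + mapping["id"]` → mapping = {'b': 9, 'id': 18, 'key': 27}
`value = mapping["key"]` → value = 27
So value = 27

Answer: 27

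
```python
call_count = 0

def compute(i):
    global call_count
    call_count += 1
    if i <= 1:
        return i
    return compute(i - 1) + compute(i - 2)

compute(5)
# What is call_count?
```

Calls(i) = 1 + Calls(i-1) + Calls(i-2); Calls(0)=Calls(1)=1. For i=5 this gives 15.

Answer: 15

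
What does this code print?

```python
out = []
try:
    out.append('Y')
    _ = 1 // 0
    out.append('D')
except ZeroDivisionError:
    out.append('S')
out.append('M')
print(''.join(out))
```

Execution trace: 'Y' (try body) → 'S' (except ZeroDivisionError) → 'M' (after the try/except). Output: YSM

Answer: YSM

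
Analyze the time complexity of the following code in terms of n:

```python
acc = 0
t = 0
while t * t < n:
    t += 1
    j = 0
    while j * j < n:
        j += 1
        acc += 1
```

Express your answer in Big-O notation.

Each loop level contributes: √n × √n. Multiplying the contributions gives O(n).

Answer: O(n)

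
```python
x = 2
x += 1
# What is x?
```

Trace:
`x = 2` → x = 2
`x += 1` → x = 3
So x = 3

Answer: 3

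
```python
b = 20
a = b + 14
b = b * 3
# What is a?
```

Trace:
`b = 20` → b = 20
`a = b + 14` → a = 34
`b = b * 3` → b = 60
So a = 34

Answer: 34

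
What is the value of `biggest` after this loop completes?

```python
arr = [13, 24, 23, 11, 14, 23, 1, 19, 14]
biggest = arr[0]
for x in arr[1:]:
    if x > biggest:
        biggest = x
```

Maximum of [13, 24, 23, 11, 14, 23, 1, 19, 14]
`biggest` takes the values: 13 → 24

Answer: 24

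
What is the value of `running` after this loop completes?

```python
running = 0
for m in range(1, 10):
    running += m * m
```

Sum of squares 1² to 9² = 285
`running` takes the values: 0 → 1 → 5 → 14 → 30 → 55 → 91 → 140 → 204 → 285

Answer: 285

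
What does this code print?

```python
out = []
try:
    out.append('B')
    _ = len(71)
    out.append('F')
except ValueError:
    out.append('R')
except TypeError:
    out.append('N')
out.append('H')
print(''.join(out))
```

Execution trace: 'B' (try body) → 'N' (except TypeError) → 'H' (after the try/except). Output: BNH

Answer: BNH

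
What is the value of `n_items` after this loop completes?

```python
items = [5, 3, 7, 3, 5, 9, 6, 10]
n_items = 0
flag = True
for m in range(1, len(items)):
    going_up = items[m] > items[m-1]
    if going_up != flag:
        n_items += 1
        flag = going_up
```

Count direction changes in [5, 3, 7, 3, 5, 9, 6, 10]
`n_items` takes the values: 0 → 1 → 2 → 3 → 4 → 5 → 6

Answer: 6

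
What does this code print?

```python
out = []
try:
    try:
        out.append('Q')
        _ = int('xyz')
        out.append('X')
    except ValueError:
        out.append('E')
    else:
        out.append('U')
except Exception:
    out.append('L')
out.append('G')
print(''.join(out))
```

Execution trace: 'Q' (inner try body) → 'E' (inner except ValueError) → 'G' (after the try/except). Output: QEG

Answer: QEG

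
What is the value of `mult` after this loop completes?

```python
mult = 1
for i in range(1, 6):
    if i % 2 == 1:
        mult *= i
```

Product of odd numbers 1 to 5
`mult` takes the values: 1 → 3 → 15

Answer: 15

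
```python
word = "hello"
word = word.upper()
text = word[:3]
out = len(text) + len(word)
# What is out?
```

Trace:
`word = "hello"` → word = 'hello'
`word = word.upper()` → word = 'HELLO'
`text = word[:3]` → text = 'HEL'
`out = len(text) + len(word)` → out = 8
So out = 8

Answer: 8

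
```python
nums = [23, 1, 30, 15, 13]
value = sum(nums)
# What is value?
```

Trace:
`nums = [23, 1, 30, 15, 13]` → nums = [23, 1, 30, 15, 13]
`value = sum(nums)` → value = 82
So value = 82

Answer: 82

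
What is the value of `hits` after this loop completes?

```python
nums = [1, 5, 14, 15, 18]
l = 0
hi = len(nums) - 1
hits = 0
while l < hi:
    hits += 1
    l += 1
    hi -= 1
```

Iterations until pointers meet (list length 5)
`hits` takes the values: 0 → 1 → 2

Answer: 2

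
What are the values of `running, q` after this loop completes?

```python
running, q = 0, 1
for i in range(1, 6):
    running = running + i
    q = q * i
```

Sum and factorial of 1 to 5
`running, q` takes the values: (0, 1) → (1, 1) → (3, 1) → (3, 2) → (6, 2) → (6, 6) → (10, 6) → (10, 24) → (15, 24) → (15, 120)

Answer: 15, 120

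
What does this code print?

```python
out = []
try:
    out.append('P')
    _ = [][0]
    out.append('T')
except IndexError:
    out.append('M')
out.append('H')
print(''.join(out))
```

Execution trace: 'P' (try body) → 'M' (except IndexError) → 'H' (after the try/except). Output: PMH

Answer: PMH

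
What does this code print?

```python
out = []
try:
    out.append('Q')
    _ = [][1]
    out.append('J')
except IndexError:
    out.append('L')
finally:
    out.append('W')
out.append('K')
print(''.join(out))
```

Execution trace: 'Q' (try body) → 'L' (except IndexError) → 'W' (finally) → 'K' (after the try/except). Output: QLWK

Answer: QLWK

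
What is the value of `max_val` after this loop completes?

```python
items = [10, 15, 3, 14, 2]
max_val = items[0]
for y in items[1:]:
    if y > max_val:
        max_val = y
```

Maximum of [10, 15, 3, 14, 2]
`max_val` takes the values: 10 → 15

Answer: 15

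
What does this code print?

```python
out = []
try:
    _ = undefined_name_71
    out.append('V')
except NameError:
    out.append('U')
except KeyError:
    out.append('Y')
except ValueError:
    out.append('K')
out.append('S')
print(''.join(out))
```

Execution trace: 'U' (except NameError) → 'S' (after the try/except). Output: US

Answer: US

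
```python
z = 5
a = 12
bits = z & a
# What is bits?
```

Trace:
`z = 5` → z = 5
`a = 12` → a = 12
`bits = z & a` → bits = 4
So bits = 4

Answer: 4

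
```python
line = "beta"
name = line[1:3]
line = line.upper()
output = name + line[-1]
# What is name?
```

Trace:
`line = "beta"` → line = 'beta'
`name = line[1:3]` → name = 'et'
`line = line.upper()` → line = 'BETA'
`output = name + line[-1]` → output = 'etA'
So name = 'et'

Answer: 'et'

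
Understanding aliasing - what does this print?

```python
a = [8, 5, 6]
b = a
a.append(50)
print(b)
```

Key concept: basic list aliasing.
Step by step:
`a = [8, 5, 6]` → a = [8, 5, 6]
`b = a` → b = [8, 5, 6] (same object as a)
`a.append(50)` → a = [8, 5, 6, 50] (same object as b); b = [8, 5, 6, 50] (same object as a)
`print(b)` → prints [8, 5, 6, 50]

Answer: [8, 5, 6, 50]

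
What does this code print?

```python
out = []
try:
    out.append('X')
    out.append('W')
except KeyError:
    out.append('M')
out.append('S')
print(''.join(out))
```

Execution trace: 'X' (try body) → 'W' (try body, no exception) → 'S' (after the try/except). Output: XWS

Answer: XWS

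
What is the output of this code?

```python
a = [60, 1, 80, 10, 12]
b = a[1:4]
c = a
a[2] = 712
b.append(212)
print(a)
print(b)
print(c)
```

Key concept: slice vs alias.
Step by step:
`a = [60, 1, 80, 10, 12]` → a = [60, 1, 80, 10, 12]
`b = a[1:4]` → b = [1, 80, 10]
`c = a` → c = [60, 1, 80, 10, 12] (same object as a)
`a[2] = 712` → a = [60, 1, 712, 10, 12] (same object as c); c = [60, 1, 712, 10, 12] (same object as a)
`b.append(212)` → b = [1, 80, 10, 212]
`print(a)` → prints [60, 1, 712, 10, 12]
`print(b)` → prints [1, 80, 10, 212]
`print(c)` → prints [60, 1, 712, 10, 12]

Answer:
[60, 1, 712, 10, 12]
[1, 80, 10, 212]
[60, 1, 712, 10, 12]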